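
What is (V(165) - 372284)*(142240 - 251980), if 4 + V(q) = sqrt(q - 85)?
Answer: 40854885120 - 438960*sqrt(5) ≈ 4.0854e+10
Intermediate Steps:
V(q) = -4 + sqrt(-85 + q) (V(q) = -4 + sqrt(q - 85) = -4 + sqrt(-85 + q))
(V(165) - 372284)*(142240 - 251980) = ((-4 + sqrt(-85 + 165)) - 372284)*(142240 - 251980) = ((-4 + sqrt(80)) - 372284)*(-109740) = ((-4 + 4*sqrt(5)) - 372284)*(-109740) = (-372288 + 4*sqrt(5))*(-109740) = 40854885120 - 438960*sqrt(5)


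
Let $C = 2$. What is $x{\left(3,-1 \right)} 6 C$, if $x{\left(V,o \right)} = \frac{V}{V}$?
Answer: $12$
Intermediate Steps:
$x{\left(V,o \right)} = 1$
$x{\left(3,-1 \right)} 6 C = 1 \cdot 6 \cdot 2 = 6 \cdot 2 = 12$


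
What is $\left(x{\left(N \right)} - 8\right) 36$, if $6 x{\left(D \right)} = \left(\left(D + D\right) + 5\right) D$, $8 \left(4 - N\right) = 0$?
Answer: $24$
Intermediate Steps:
$N = 4$ ($N = 4 - 0 = 4 + 0 = 4$)
$x{\left(D \right)} = \frac{D \left(5 + 2 D\right)}{6}$ ($x{\left(D \right)} = \frac{\left(\left(D + D\right) + 5\right) D}{6} = \frac{\left(2 D + 5\right) D}{6} = \frac{\left(5 + 2 D\right) D}{6} = \frac{D \left(5 + 2 D\right)}{6}$)
$\left(x{\left(N \right)} - 8\right) 36 = \left(\frac{1}{6} \cdot 4 \left(5 + 2 \cdot 4\right) - 8\right) 36 = \left(\frac{1}{6} \cdot 4 \left(5 + 8\right) - 8\right) 36 = \left(\frac{1}{6} \cdot 4 \cdot 13 - 8\right) 36 = \left(\frac{26}{3} - 8\right) 36 = \frac{2}{3} \cdot 36 = 24$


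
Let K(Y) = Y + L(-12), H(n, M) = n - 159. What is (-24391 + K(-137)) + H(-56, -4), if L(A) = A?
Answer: -24755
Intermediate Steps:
H(n, M) = -159 + n
K(Y) = -12 + Y (K(Y) = Y - 12 = -12 + Y)
(-24391 + K(-137)) + H(-56, -4) = (-24391 + (-12 - 137)) + (-159 - 56) = (-24391 - 149) - 215 = -24540 - 215 = -24755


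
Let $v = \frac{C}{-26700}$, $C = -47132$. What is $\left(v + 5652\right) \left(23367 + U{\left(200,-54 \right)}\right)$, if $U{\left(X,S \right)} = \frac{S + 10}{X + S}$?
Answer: $\frac{881833105699}{6675} \approx 1.3211 \cdot 10^{8}$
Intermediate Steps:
$U{\left(X,S \right)} = \frac{10 + S}{S + X}$
$v = \frac{11783}{6675}$ ($v = - \frac{47132}{-26700} = \left(-47132\right) \left(- \frac{1}{26700}\right) = \frac{11783}{6675} \approx 1.7652$)
$\left(v + 5652\right) \left(23367 + U{\left(200,-54 \right)}\right) = \left(\frac{11783}{6675} + 5652\right) \left(23367 + \frac{10 - 54}{-54 + 200}\right) = \frac{37738883 \left(23367 + \frac{1}{146} \left(-44\right)\right)}{6675} = \frac{37738883 \left(23367 - \frac{22}{73}\right)}{6675} = \frac{37738883}{6675} \cdot \frac{1705769}{73} = \frac{881833105699}{6675}$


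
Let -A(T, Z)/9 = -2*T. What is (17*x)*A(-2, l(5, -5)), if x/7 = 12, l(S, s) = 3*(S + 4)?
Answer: -51408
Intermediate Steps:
l(S, s) = 12 + 3*S (l(S, s) = 3*(4 + S) = 12 + 3*S)
x = 84 (x = 7*12 = 84)
A(T, Z) = 18*T (A(T, Z) = -(-18)*T = 18*T)
(17*x)*A(-2, l(5, -5)) = (17*84)*(18*(-2)) = 1428*(-36) = -51408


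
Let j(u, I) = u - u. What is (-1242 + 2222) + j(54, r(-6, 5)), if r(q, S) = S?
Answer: 980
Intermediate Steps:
j(u, I) = 0
(-1242 + 2222) + j(54, r(-6, 5)) = (-1242 + 2222) + 0 = 980 + 0 = 980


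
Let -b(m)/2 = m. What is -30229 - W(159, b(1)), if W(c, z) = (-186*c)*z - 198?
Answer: -89179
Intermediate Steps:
b(m) = -2*m
W(c, z) = -198 - 186*c*z (W(c, z) = -186*c*z - 198 = -198 - 186*c*z)
-30229 - W(159, b(1)) = -30229 - (-198 - 186*159*(-2*1)) = -30229 - (-198 - 186*159*(-2)) = -30229 - (-198 + 59148) = -30229 - 1*58950 = -30229 - 58950 = -89179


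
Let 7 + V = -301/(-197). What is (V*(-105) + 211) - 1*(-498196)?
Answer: 98299369/197 ≈ 4.9898e+5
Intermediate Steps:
V = -1078/197 (V = -7 - 301/(-197) = -7 - 301*(-1/197) = -7 + 301/197 = -1078/197 ≈ -5.4721)
(V*(-105) + 211) - 1*(-498196) = (-1078/197*(-105) + 211) - 1*(-498196) = (113190/197 + 211) + 498196 = 154757/197 + 498196 = 98299369/197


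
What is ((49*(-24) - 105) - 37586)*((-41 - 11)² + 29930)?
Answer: -1268385678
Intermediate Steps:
((49*(-24) - 105) - 37586)*((-41 - 11)² + 29930) = ((-1176 - 105) - 37586)*((-52)² + 29930) = (-1281 - 37586)*(2704 + 29930) = -38867*32634 = -1268385678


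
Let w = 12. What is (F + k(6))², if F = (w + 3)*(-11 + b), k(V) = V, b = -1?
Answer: 30276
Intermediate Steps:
F = -180 (F = (12 + 3)*(-11 - 1) = 15*(-12) = -180)
(F + k(6))² = (-180 + 6)² = (-174)² = 30276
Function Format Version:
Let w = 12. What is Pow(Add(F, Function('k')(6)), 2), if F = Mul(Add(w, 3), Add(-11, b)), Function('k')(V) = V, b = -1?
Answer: 30276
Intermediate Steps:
F = -180 (F = Mul(Add(12, 3), Add(-11, -1)) = Mul(15, -12) = -180)
Pow(Add(F, Function('k')(6)), 2) = Pow(Add(-180, 6), 2) = Pow(-174, 2) = 30276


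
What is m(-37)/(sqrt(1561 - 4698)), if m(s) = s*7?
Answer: 259*I*sqrt(3137)/3137 ≈ 4.6243*I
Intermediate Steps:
m(s) = 7*s
m(-37)/(sqrt(1561 - 4698)) = (7*(-37))/(sqrt(1561 - 4698)) = -259*(-I*sqrt(3137)/3137) = -(-259)*I*sqrt(3137)/3137 = 259*I*sqrt(3137)/3137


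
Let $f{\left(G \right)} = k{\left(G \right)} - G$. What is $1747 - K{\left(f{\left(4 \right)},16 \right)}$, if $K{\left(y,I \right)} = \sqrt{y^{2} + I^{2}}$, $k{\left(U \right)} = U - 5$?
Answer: $1747 - \sqrt{281} \approx 1730.2$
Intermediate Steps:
$k{\left(U \right)} = -5 + U$
$f{\left(G \right)} = -5$ ($f{\left(G \right)} = \left(-5 + G\right) - G = -5$)
$K{\left(y,I \right)} = \sqrt{I^{2} + y^{2}}$
$1747 - K{\left(f{\left(4 \right)},16 \right)} = 1747 - \sqrt{16^{2} + \left(-5\right)^{2}} = 1747 - \sqrt{256 + 25} = 1747 - \sqrt{281}$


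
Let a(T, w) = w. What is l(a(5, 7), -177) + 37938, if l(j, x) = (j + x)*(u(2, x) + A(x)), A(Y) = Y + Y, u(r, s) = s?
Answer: 128208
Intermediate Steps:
A(Y) = 2*Y
l(j, x) = 3*x*(j + x) (l(j, x) = (j + x)*(x + 2*x) = (j + x)*(3*x) = 3*x*(j + x))
l(a(5, 7), -177) + 37938 = 3*(-177)*(7 - 177) + 37938 = 3*(-177)*(-170) + 37938 = 90270 + 37938 = 128208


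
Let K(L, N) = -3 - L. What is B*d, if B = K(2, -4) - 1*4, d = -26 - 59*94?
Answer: 50148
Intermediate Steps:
d = -5572 (d = -26 - 5546 = -5572)
B = -9 (B = (-3 - 1*2) - 1*4 = (-3 - 2) - 4 = -5 - 4 = -9)
B*d = -9*(-5572) = 50148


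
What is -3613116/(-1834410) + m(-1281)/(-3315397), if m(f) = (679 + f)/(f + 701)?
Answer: 115796149749589/58790708304110 ≈ 1.9696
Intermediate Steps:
m(f) = (679 + f)/(701 + f)
-3613116/(-1834410) + m(-1281)/(-3315397) = -3613116/(-1834410) + ((679 - 1281)/(701 - 1281))/(-3315397) = -3613116*(-1/1834410) + (-602/(-580))*(-1/3315397) = 602186/305735 - 1/580*(-602)*(-1/3315397) = 602186/305735 + (301/290)*(-1/3315397) = 602186/305735 - 301/961465130 = 115796149749589/58790708304110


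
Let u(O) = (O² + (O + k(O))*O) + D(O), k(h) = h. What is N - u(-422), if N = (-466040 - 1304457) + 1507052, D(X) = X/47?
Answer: -37491337/47 ≈ -7.9769e+5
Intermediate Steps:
D(X) = X/47 (D(X) = X*(1/47) = X/47)
N = -263445 (N = -1770497 + 1507052 = -263445)
u(O) = 3*O² + O/47 (u(O) = (O² + (O + O)*O) + O/47 = (O² + (2*O)*O) + O/47 = (O² + 2*O²) + O/47 = 3*O² + O/47)
N - u(-422) = -263445 - (-422)*(1 + 141*(-422))/47 = -263445 - (-422)*(1 - 59502)/47 = -263445 - (-422)*(-59501)/47 = -263445 - 1*25109422/47 = -263445 - 25109422/47 = -37491337/47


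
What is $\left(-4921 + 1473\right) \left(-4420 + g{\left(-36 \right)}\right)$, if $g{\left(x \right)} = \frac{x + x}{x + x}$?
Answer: $15236712$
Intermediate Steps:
$g{\left(x \right)} = 1$ ($g{\left(x \right)} = \frac{2 x}{2 x} = 2 x \frac{1}{2 x} = 1$)
$\left(-4921 + 1473\right) \left(-4420 + g{\left(-36 \right)}\right) = \left(-4921 + 1473\right) \left(-4420 + 1\right) = \left(-3448\right) \left(-4419\right) = 15236712$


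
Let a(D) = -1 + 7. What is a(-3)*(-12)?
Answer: -72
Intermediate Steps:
a(D) = 6
a(-3)*(-12) = 6*(-12) = -72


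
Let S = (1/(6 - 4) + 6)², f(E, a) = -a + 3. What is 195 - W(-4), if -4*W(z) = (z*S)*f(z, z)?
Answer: -403/4 ≈ -100.75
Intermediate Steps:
f(E, a) = 3 - a
S = 169/4 (S = (1/2 + 6)² = (½ + 6)² = (13/2)² = 169/4 ≈ 42.250)
W(z) = -169*z*(3 - z)/16 (W(z) = -z*(169/4)*(3 - z)/4 = -169*z/4*(3 - z)/4 = -169*z*(3 - z)/16)
195 - W(-4) = 195 - 169*(-4)*(-3 - 4)/16 = 195 - 169*(-4)*(-7)/16 = 195 - 1*1183/4 = 195 - 1183/4 = -403/4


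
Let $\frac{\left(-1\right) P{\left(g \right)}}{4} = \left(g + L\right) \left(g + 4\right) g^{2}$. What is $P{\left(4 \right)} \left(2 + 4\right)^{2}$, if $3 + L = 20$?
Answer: $-387072$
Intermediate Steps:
$L = 17$ ($L = -3 + 20 = 17$)
$P{\left(g \right)} = - 4 g^{2} \left(4 + g\right) \left(17 + g\right)$ ($P{\left(g \right)} = - 4 \left(g + 17\right) \left(g + 4\right) g^{2} = - 4 \left(17 + g\right) \left(4 + g\right) g^{2} = - 4 \left(4 + g\right) \left(17 + g\right) g^{2} = - 4 g^{2} \left(4 + g\right) \left(17 + g\right)$)
$P{\left(4 \right)} \left(2 + 4\right)^{2} = 4 \cdot 4^{2} \left(-68 - 4^{2} - 84\right) \left(2 + 4\right)^{2} = 4 \cdot 16 \left(-68 - 16 - 84\right) 6^{2} = 4 \cdot 16 \left(-68 - 16 - 84\right) 36 = 4 \cdot 16 \left(-168\right) 36 = \left(-10752\right) 36 = -387072$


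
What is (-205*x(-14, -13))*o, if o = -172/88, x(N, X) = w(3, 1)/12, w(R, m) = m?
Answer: 8815/264 ≈ 33.390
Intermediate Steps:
x(N, X) = 1/12
o = -43/22 (o = -172*1/88 = -43/22 ≈ -1.9545)
(-205*x(-14, -13))*o = -205*1/12*(-43/22) = -205/12*(-43/22) = 8815/264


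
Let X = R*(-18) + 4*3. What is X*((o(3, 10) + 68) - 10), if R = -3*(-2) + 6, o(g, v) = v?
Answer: -13872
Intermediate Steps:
R = 12 (R = 6 + 6 = 12)
X = -204 (X = 12*(-18) + 4*3 = -216 + 12 = -204)
X*((o(3, 10) + 68) - 10) = -204*((10 + 68) - 10) = -204*(78 - 10) = -204*68 = -13872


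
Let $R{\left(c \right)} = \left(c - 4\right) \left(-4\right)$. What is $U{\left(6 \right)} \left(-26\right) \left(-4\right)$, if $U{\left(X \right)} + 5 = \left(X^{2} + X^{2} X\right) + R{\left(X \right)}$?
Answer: $24856$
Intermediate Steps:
$R{\left(c \right)} = 16 - 4 c$ ($R{\left(c \right)} = \left(-4 + c\right) \left(-4\right) = 16 - 4 c$)
$U{\left(X \right)} = 11 + X^{2} + X^{3} - 4 X$ ($U{\left(X \right)} = -5 - \left(-16 - X^{2} + 4 X - X^{2} X\right) = -5 - \left(-16 - X^{2} - X^{3} + 4 X\right) = -5 + \left(16 + X^{2} + X^{3} - 4 X\right) = 11 + X^{2} + X^{3} - 4 X$)
$U{\left(6 \right)} \left(-26\right) \left(-4\right) = \left(11 + 6^{2} + 6^{3} - 24\right) \left(-26\right) \left(-4\right) = \left(11 + 36 + 216 - 24\right) \left(-26\right) \left(-4\right) = 239 \left(-26\right) \left(-4\right) = \left(-6214\right) \left(-4\right) = 24856$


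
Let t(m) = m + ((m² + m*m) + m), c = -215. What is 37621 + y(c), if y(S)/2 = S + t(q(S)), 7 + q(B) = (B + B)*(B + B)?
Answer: 136742462559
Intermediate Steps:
q(B) = -7 + 4*B² (q(B) = -7 + (B + B)*(B + B) = -7 + (2*B)*(2*B) = -7 + 4*B²)
t(m) = 2*m + 2*m² (t(m) = m + ((m² + m²) + m) = m + (2*m² + m) = m + (m + 2*m²) = 2*m + 2*m²)
y(S) = 2*S + 4*(-7 + 4*S²)*(-6 + 4*S²) (y(S) = 2*(S + 2*(-7 + 4*S²)*(1 + (-7 + 4*S²))) = 2*(S + 2*(-7 + 4*S²)*(-6 + 4*S²)) = 2*S + 4*(-7 + 4*S²)*(-6 + 4*S²))
37621 + y(c) = 37621 + (168 - 208*(-215)² + 2*(-215) + 64*(-215)⁴) = 37621 + (168 - 208*46225 - 430 + 64*2136750625) = 37621 + (168 - 9614800 - 430 + 136752040000) = 37621 + 136742424938 = 136742462559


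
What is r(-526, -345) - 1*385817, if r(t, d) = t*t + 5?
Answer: -109136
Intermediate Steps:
r(t, d) = 5 + t**2 (r(t, d) = t**2 + 5 = 5 + t**2)
r(-526, -345) - 1*385817 = (5 + (-526)**2) - 1*385817 = (5 + 276676) - 385817 = 276681 - 385817 = -109136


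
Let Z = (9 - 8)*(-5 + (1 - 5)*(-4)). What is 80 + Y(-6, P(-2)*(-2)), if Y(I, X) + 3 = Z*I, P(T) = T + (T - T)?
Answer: 11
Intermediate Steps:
P(T) = T (P(T) = T + 0 = T)
Z = 11 (Z = 1*(-5 - 4*(-4)) = 1*(-5 + 16) = 1*11 = 11)
Y(I, X) = -3 + 11*I
80 + Y(-6, P(-2)*(-2)) = 80 + (-3 + 11*(-6)) = 80 + (-3 - 66) = 80 - 69 = 11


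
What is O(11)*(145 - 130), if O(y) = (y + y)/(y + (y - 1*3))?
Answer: 330/19 ≈ 17.368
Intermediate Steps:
O(y) = 2*y/(-3 + 2*y) (O(y) = (2*y)/(y + (y - 3)) = (2*y)/(y + (-3 + y)) = (2*y)/(-3 + 2*y) = 2*y/(-3 + 2*y))
O(11)*(145 - 130) = (2*11/(-3 + 2*11))*(145 - 130) = (2*11/(-3 + 22))*15 = (2*11/19)*15 = (2*11*(1/19))*15 = (22/19)*15 = 330/19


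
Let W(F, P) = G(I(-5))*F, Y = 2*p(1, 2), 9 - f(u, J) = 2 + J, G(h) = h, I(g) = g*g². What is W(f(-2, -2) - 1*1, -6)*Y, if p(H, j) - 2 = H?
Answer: -6000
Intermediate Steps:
I(g) = g³
p(H, j) = 2 + H
f(u, J) = 7 - J (f(u, J) = 9 - (2 + J) = 9 + (-2 - J) = 7 - J)
Y = 6 (Y = 2*(2 + 1) = 2*3 = 6)
W(F, P) = -125*F (W(F, P) = (-5)³*F = -125*F)
W(f(-2, -2) - 1*1, -6)*Y = -125*((7 - 1*(-2)) - 1*1)*6 = -125*((7 + 2) - 1)*6 = -125*(9 - 1)*6 = -125*8*6 = -1000*6 = -6000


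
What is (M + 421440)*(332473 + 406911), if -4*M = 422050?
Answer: 233591738660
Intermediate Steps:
M = -211025/2 (M = -1/4*422050 = -211025/2 ≈ -1.0551e+5)
(M + 421440)*(332473 + 406911) = (-211025/2 + 421440)*(332473 + 406911) = (631855/2)*739384 = 233591738660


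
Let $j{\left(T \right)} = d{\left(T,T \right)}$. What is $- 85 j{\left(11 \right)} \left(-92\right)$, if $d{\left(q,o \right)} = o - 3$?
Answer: $62560$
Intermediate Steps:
$d{\left(q,o \right)} = -3 + o$ ($d{\left(q,o \right)} = o - 3 = -3 + o$)
$j{\left(T \right)} = -3 + T$
$- 85 j{\left(11 \right)} \left(-92\right) = - 85 \left(-3 + 11\right) \left(-92\right) = \left(-85\right) 8 \left(-92\right) = \left(-680\right) \left(-92\right) = 62560$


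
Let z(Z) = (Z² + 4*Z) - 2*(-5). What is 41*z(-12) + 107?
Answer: 4453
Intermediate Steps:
z(Z) = 10 + Z² + 4*Z (z(Z) = (Z² + 4*Z) + 10 = 10 + Z² + 4*Z)
41*z(-12) + 107 = 41*(10 + (-12)² + 4*(-12)) + 107 = 41*(10 + 144 - 48) + 107 = 41*106 + 107 = 4346 + 107 = 4453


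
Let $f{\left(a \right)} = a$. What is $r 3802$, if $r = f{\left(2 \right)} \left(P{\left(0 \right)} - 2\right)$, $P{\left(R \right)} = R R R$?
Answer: $-15208$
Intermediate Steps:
$P{\left(R \right)} = R^{3}$ ($P{\left(R \right)} = R^{2} R = R^{3}$)
$r = -4$ ($r = 2 \left(0^{3} - 2\right) = 2 \left(0 - 2\right) = 2 \left(-2\right) = -4$)
$r 3802 = \left(-4\right) 3802 = -15208$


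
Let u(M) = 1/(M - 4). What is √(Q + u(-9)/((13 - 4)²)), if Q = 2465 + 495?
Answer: √40519427/117 ≈ 54.406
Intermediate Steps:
u(M) = 1/(-4 + M)
Q = 2960
√(Q + u(-9)/((13 - 4)²)) = √(2960 + 1/((-4 - 9)*((13 - 4)²))) = √(2960 + 1/((-13)*(9²))) = √(2960 - 1/13/81) = √(2960 - 1/13*1/81) = √(2960 - 1/1053) = √(3116879/1053) = √40519427/117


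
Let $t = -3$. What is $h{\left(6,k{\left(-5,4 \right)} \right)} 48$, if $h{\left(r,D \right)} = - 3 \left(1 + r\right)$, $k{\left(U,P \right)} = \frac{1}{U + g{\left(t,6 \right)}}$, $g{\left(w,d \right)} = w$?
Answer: $-1008$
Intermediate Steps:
$k{\left(U,P \right)} = \frac{1}{-3 + U}$ ($k{\left(U,P \right)} = \frac{1}{U - 3} = \frac{1}{-3 + U}$)
$h{\left(r,D \right)} = -3 - 3 r$
$h{\left(6,k{\left(-5,4 \right)} \right)} 48 = \left(-3 - 18\right) 48 = \left(-21\right) 48 = -1008$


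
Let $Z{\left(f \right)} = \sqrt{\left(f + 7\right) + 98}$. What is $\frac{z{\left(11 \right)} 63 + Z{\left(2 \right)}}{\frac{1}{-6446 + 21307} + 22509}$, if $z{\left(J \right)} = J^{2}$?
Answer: $\frac{113285403}{334506250} + \frac{14861 \sqrt{107}}{334506250} \approx 0.33912$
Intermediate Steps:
$Z{\left(f \right)} = \sqrt{105 + f}$ ($Z{\left(f \right)} = \sqrt{\left(7 + f\right) + 98} = \sqrt{105 + f}$)
$\frac{z{\left(11 \right)} 63 + Z{\left(2 \right)}}{\frac{1}{-6446 + 21307} + 22509} = \frac{11^{2} \cdot 63 + \sqrt{105 + 2}}{\frac{1}{-6446 + 21307} + 22509} = \frac{121 \cdot 63 + \sqrt{107}}{\frac{1}{14861} + 22509} = \frac{7623 + \sqrt{107}}{\frac{1}{14861} + 22509} = \frac{7623 + \sqrt{107}}{\frac{334506250}{14861}} = \left(7623 + \sqrt{107}\right) \frac{14861}{334506250} = \frac{113285403}{334506250} + \frac{14861 \sqrt{107}}{334506250}$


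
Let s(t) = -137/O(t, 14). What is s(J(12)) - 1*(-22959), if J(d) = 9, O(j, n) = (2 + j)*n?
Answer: 3535549/154 ≈ 22958.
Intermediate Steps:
O(j, n) = n*(2 + j)
s(t) = -137/(28 + 14*t) (s(t) = -137*1/(14*(2 + t)) = -137/(28 + 14*t))
s(J(12)) - 1*(-22959) = -137/(28 + 14*9) - 1*(-22959) = -137/(28 + 126) + 22959 = -137/154 + 22959 = 3535549/154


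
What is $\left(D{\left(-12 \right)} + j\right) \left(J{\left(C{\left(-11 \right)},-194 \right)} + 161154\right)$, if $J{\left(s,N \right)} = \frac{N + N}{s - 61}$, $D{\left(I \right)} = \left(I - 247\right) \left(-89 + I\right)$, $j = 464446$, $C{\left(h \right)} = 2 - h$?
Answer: $\frac{316267695575}{4} \approx 7.9067 \cdot 10^{10}$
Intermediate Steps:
$D{\left(I \right)} = \left(-247 + I\right) \left(-89 + I\right)$
$J{\left(s,N \right)} = \frac{2 N}{-61 + s}$
$\left(D{\left(-12 \right)} + j\right) \left(J{\left(C{\left(-11 \right)},-194 \right)} + 161154\right) = \left(\left(21983 + \left(-12\right)^{2} - -4032\right) + 464446\right) \left(2 \left(-194\right) \frac{1}{-61 + \left(2 - -11\right)} + 161154\right) = \left(\left(21983 + 144 + 4032\right) + 464446\right) \left(2 \left(-194\right) \frac{1}{-61 + \left(2 + 11\right)} + 161154\right) = \left(26159 + 464446\right) \left(2 \left(-194\right) \frac{1}{-61 + 13} + 161154\right) = 490605 \left(2 \left(-194\right) \frac{1}{-48} + 161154\right) = 490605 \left(2 \left(-194\right) \left(- \frac{1}{48}\right) + 161154\right) = 490605 \left(\frac{97}{12} + 161154\right) = 490605 \cdot \frac{1933945}{12} = \frac{316267695575}{4}$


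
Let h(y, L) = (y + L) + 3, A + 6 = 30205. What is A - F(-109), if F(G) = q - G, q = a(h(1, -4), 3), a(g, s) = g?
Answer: 30090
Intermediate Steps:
A = 30199 (A = -6 + 30205 = 30199)
h(y, L) = 3 + L + y (h(y, L) = (L + y) + 3 = 3 + L + y)
q = 0 (q = 3 - 4 + 1 = 0)
F(G) = -G (F(G) = 0 - G = -G)
A - F(-109) = 30199 - (-1)*(-109) = 30199 - 1*109 = 30199 - 109 = 30090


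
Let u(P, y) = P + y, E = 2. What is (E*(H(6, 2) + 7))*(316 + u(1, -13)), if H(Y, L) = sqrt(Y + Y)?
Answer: 4256 + 1216*sqrt(3) ≈ 6362.2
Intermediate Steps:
H(Y, L) = sqrt(2)*sqrt(Y) (H(Y, L) = sqrt(2*Y) = sqrt(2)*sqrt(Y))
(E*(H(6, 2) + 7))*(316 + u(1, -13)) = (2*(sqrt(2)*sqrt(6) + 7))*(316 + (1 - 13)) = (2*(2*sqrt(3) + 7))*(316 - 12) = (2*(7 + 2*sqrt(3)))*304 = (14 + 4*sqrt(3))*304 = 4256 + 1216*sqrt(3)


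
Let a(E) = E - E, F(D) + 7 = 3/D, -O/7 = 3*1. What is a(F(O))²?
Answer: 0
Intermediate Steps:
O = -21 ≈ -21.000
F(D) = -7 + 3/D
a(E) = 0
a(F(O))² = 0² = 0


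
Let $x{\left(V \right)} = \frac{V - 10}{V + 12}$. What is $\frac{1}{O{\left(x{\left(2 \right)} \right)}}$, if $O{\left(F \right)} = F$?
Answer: $- \frac{7}{4} \approx -1.75$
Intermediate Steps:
$x{\left(V \right)} = \frac{-10 + V}{12 + V}$
$\frac{1}{O{\left(x{\left(2 \right)} \right)}} = \frac{1}{\frac{1}{12 + 2} \left(-10 + 2\right)} = \frac{1}{\frac{1}{14} \left(-8\right)} = \frac{1}{- \frac{4}{7}} = - \frac{7}{4}$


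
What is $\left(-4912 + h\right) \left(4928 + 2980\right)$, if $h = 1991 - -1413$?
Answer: $-11925264$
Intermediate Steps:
$h = 3404$ ($h = 1991 + 1413 = 3404$)
$\left(-4912 + h\right) \left(4928 + 2980\right) = \left(-4912 + 3404\right) \left(4928 + 2980\right) = \left(-1508\right) 7908 = -11925264$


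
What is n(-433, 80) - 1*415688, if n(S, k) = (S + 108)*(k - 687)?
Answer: -218413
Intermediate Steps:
n(S, k) = (-687 + k)*(108 + S) (n(S, k) = (108 + S)*(-687 + k) = (-687 + k)*(108 + S))
n(-433, 80) - 1*415688 = (-74196 - 687*(-433) + 108*80 - 433*80) - 1*415688 = (-74196 + 297471 + 8640 - 34640) - 415688 = 197275 - 415688 = -218413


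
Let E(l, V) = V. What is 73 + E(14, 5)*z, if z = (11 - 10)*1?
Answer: 78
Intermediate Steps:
z = 1 (z = 1*1 = 1)
73 + E(14, 5)*z = 73 + 5*1 = 73 + 5 = 78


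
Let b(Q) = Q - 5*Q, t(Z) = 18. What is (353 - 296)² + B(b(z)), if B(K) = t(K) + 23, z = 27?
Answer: 3290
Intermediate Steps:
b(Q) = -4*Q
B(K) = 41 (B(K) = 18 + 23 = 41)
(353 - 296)² + B(b(z)) = (353 - 296)² + 41 = 57² + 41 = 3249 + 41 = 3290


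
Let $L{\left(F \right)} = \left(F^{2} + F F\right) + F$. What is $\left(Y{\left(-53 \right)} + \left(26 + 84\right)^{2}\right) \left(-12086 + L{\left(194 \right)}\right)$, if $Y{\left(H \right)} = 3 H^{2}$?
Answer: $1301001260$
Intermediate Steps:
$L{\left(F \right)} = F + 2 F^{2}$ ($L{\left(F \right)} = \left(F^{2} + F^{2}\right) + F = 2 F^{2} + F = F + 2 F^{2}$)
$\left(Y{\left(-53 \right)} + \left(26 + 84\right)^{2}\right) \left(-12086 + L{\left(194 \right)}\right) = \left(3 \left(-53\right)^{2} + \left(26 + 84\right)^{2}\right) \left(-12086 + 194 \left(1 + 2 \cdot 194\right)\right) = \left(3 \cdot 2809 + 110^{2}\right) \left(-12086 + 194 \left(1 + 388\right)\right) = \left(8427 + 12100\right) \left(-12086 + 194 \cdot 389\right) = 20527 \left(-12086 + 75466\right) = 20527 \cdot 63380 = 1301001260$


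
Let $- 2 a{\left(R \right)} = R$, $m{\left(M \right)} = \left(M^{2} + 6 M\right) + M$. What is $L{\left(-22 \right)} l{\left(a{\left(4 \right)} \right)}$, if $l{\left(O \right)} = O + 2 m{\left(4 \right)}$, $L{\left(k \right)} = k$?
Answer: $-1892$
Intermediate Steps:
$m{\left(M \right)} = M^{2} + 7 M$
$a{\left(R \right)} = - \frac{R}{2}$
$l{\left(O \right)} = 88 + O$ ($l{\left(O \right)} = O + 2 \cdot 4 \left(7 + 4\right) = O + 2 \cdot 4 \cdot 11 = O + 2 \cdot 44 = O + 88 = 88 + O$)
$L{\left(-22 \right)} l{\left(a{\left(4 \right)} \right)} = - 22 \left(88 - 2\right) = \left(-22\right) 86 = -1892$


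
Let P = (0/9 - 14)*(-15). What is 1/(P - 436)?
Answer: -1/226 ≈ -0.0044248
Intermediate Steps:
P = 210 (P = (0*(1/9) - 14)*(-15) = (0 - 14)*(-15) = -14*(-15) = 210)
1/(P - 436) = 1/(210 - 436) = 1/(-226) = -1/226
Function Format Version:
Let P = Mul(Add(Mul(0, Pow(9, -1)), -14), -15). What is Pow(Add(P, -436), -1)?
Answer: Rational(-1, 226) ≈ -0.0044248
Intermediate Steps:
P = 210 (P = Mul(Add(Mul(0, Rational(1, 9)), -14), -15) = Mul(Add(0, -14), -15) = Mul(-14, -15) = 210)
Pow(Add(P, -436), -1) = Pow(Add(210, -436), -1) = Pow(-226, -1) = Rational(-1, 226)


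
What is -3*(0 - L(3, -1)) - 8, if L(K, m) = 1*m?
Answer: -11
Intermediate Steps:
L(K, m) = m
-3*(0 - L(3, -1)) - 8 = -3*(0 - 1*(-1)) - 8 = -3*(0 + 1) - 8 = -3*1 - 8 = -3 - 8 = -11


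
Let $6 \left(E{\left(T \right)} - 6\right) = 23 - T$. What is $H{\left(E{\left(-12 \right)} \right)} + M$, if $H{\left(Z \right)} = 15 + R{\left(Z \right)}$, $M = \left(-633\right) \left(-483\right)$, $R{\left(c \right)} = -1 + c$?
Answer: $\frac{1834589}{6} \approx 3.0577 \cdot 10^{5}$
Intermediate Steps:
$E{\left(T \right)} = \frac{59}{6} - \frac{T}{6}$ ($E{\left(T \right)} = 6 + \frac{23 - T}{6} = 6 - \left(- \frac{23}{6} + \frac{T}{6}\right) = \frac{59}{6} - \frac{T}{6}$)
$M = 305739$
$H{\left(Z \right)} = 14 + Z$ ($H{\left(Z \right)} = 15 + \left(-1 + Z\right) = 14 + Z$)
$H{\left(E{\left(-12 \right)} \right)} + M = \left(14 + \left(\frac{59}{6} - -2\right)\right) + 305739 = \left(14 + \left(\frac{59}{6} + 2\right)\right) + 305739 = \left(14 + \frac{71}{6}\right) + 305739 = \frac{155}{6} + 305739 = \frac{1834589}{6}$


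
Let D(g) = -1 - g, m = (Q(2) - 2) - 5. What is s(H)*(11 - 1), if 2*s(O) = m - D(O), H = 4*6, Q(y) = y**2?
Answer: 110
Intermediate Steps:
m = -3 (m = (2**2 - 2) - 5 = (4 - 2) - 5 = 2 - 5 = -3)
H = 24
s(O) = -1 + O/2 (s(O) = (-3 - (-1 - O))/2 = (-3 + (1 + O))/2 = (-2 + O)/2 = -1 + O/2)
s(H)*(11 - 1) = (-1 + (1/2)*24)*(11 - 1) = (-1 + 12)*10 = 11*10 = 110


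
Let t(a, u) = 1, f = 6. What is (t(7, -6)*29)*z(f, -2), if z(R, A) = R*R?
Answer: 1044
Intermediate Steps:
z(R, A) = R²
(t(7, -6)*29)*z(f, -2) = (1*29)*6² = 29*36 = 1044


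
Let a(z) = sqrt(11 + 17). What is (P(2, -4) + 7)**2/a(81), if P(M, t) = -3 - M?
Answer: 2*sqrt(7)/7 ≈ 0.75593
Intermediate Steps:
a(z) = 2*sqrt(7) (a(z) = sqrt(28) = 2*sqrt(7))
(P(2, -4) + 7)**2/a(81) = ((-3 - 1*2) + 7)**2/((2*sqrt(7))) = ((-3 - 2) + 7)**2*(sqrt(7)/14) = (-5 + 7)**2*(sqrt(7)/14) = 2**2*(sqrt(7)/14) = 4*(sqrt(7)/14) = 2*sqrt(7)/7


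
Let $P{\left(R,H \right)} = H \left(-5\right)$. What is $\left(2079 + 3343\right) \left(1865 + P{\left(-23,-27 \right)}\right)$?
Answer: $10844000$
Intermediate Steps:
$P{\left(R,H \right)} = - 5 H$
$\left(2079 + 3343\right) \left(1865 + P{\left(-23,-27 \right)}\right) = \left(2079 + 3343\right) \left(1865 - -135\right) = 5422 \left(1865 + 135\right) = 5422 \cdot 2000 = 10844000$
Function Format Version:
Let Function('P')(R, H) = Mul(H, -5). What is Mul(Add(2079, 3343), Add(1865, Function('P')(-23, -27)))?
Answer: 10844000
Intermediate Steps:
Function('P')(R, H) = Mul(-5, H)
Mul(Add(2079, 3343), Add(1865, Function('P')(-23, -27))) = Mul(Add(2079, 3343), Add(1865, Mul(-5, -27))) = Mul(5422, Add(1865, 135)) = Mul(5422, 2000) = 10844000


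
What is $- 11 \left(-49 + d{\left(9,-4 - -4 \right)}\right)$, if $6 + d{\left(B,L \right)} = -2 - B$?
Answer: $726$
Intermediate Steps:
$d{\left(B,L \right)} = -8 - B$ ($d{\left(B,L \right)} = -6 - \left(2 + B\right) = -8 - B$)
$- 11 \left(-49 + d{\left(9,-4 - -4 \right)}\right) = - 11 \left(-49 - 17\right) = \left(-11\right) \left(-66\right) = 726$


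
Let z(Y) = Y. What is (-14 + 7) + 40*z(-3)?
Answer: -127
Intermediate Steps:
(-14 + 7) + 40*z(-3) = (-14 + 7) + 40*(-3) = -7 - 120 = -127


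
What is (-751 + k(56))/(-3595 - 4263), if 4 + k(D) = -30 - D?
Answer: 841/7858 ≈ 0.10702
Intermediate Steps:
k(D) = -34 - D (k(D) = -4 + (-30 - D) = -34 - D)
(-751 + k(56))/(-3595 - 4263) = (-751 + (-34 - 1*56))/(-3595 - 4263) = (-751 + (-34 - 56))/(-7858) = (-751 - 90)*(-1/7858) = -841*(-1/7858) = 841/7858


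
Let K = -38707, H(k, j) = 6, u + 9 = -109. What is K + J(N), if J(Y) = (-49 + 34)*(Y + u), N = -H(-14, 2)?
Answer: -36847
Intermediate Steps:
u = -118 (u = -9 - 109 = -118)
N = -6 (N = -1*6 = -6)
J(Y) = 1770 - 15*Y (J(Y) = (-49 + 34)*(Y - 118) = -15*(-118 + Y) = 1770 - 15*Y)
K + J(N) = -38707 + (1770 - 15*(-6)) = -38707 + (1770 + 90) = -38707 + 1860 = -36847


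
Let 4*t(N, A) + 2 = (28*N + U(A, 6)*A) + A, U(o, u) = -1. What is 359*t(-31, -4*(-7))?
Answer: -156165/2 ≈ -78083.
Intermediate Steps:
t(N, A) = -1/2 + 7*N (t(N, A) = -1/2 + ((28*N - A) + A)/4 = -1/2 + ((-A + 28*N) + A)/4 = -1/2 + (28*N)/4 = -1/2 + 7*N)
359*t(-31, -4*(-7)) = 359*(-1/2 + 7*(-31)) = 359*(-1/2 - 217) = 359*(-435/2) = -156165/2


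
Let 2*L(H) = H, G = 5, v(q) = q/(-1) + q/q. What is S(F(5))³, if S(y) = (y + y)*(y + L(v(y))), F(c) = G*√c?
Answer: 2000000 + 235000*√5 ≈ 2.5255e+6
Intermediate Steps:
v(q) = 1 - q (v(q) = q*(-1) + 1 = -q + 1 = 1 - q)
F(c) = 5*√c
L(H) = H/2
S(y) = 2*y*(½ + y/2) (S(y) = (y + y)*(y + (1 - y)/2) = (2*y)*(y + (½ - y/2)) = (2*y)*(½ + y/2) = 2*y*(½ + y/2))
S(F(5))³ = ((5*√5)*(1 + 5*√5))³ = (5*√5*(1 + 5*√5))³ = 625*√5*(1 + 5*√5)³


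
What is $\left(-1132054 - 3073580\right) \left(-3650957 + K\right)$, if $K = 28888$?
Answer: $15233096536746$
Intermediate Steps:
$\left(-1132054 - 3073580\right) \left(-3650957 + K\right) = \left(-1132054 - 3073580\right) \left(-3650957 + 28888\right) = \left(-4205634\right) \left(-3622069\right) = 15233096536746$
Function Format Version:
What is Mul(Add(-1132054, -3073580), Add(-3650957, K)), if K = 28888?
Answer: 15233096536746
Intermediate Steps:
Mul(Add(-1132054, -3073580), Add(-3650957, K)) = Mul(Add(-1132054, -3073580), Add(-3650957, 28888)) = Mul(-4205634, -3622069) = 15233096536746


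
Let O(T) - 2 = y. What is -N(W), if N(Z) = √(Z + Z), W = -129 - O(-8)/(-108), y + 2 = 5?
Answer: -I*√83562/18 ≈ -16.06*I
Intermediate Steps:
y = 3 (y = -2 + 5 = 3)
O(T) = 5 (O(T) = 2 + 3 = 5)
W = -13927/108 (W = -129 - 5/(-108) = -129 - 5*(-1)/108 = -129 - 1*(-5/108) = -129 + 5/108 = -13927/108 ≈ -128.95)
N(Z) = √2*√Z (N(Z) = √(2*Z) = √2*√Z)
-N(W) = -√2*√(-13927/108) = -√2*I*√41781/18 = -I*√83562/18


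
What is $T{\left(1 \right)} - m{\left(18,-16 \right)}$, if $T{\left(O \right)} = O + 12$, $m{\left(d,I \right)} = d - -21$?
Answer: $-26$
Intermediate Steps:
$m{\left(d,I \right)} = 21 + d$ ($m{\left(d,I \right)} = d + 21 = 21 + d$)
$T{\left(O \right)} = 12 + O$
$T{\left(1 \right)} - m{\left(18,-16 \right)} = \left(12 + 1\right) - \left(21 + 18\right) = 13 - 39 = -26$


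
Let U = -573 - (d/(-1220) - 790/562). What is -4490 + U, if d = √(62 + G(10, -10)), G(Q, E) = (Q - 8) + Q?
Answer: -1422308/281 + √74/1220 ≈ -5061.6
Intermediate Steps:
G(Q, E) = -8 + 2*Q (G(Q, E) = (-8 + Q) + Q = -8 + 2*Q)
d = √74 (d = √(62 + (-8 + 2*10)) = √(62 + (-8 + 20)) = √(62 + 12) = √74 ≈ 8.6023)
U = -160618/281 + √74/1220 (U = -573 - (√74/(-1220) - 790/562) = -573 - (√74*(-1/1220) - 790*1/562) = -573 - (-√74/1220 - 395/281) = -573 - (-395/281 - √74/1220) = -573 + (395/281 + √74/1220) = -160618/281 + √74/1220 ≈ -571.59)
-4490 + U = -4490 + (-160618/281 + √74/1220) = -1422308/281 + √74/1220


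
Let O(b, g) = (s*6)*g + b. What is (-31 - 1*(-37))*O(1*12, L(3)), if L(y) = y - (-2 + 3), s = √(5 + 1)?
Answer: 72 + 72*√6 ≈ 248.36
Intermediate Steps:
s = √6 ≈ 2.4495
L(y) = -1 + y (L(y) = y - 1*1 = y - 1 = -1 + y)
O(b, g) = b + 6*g*√6 (O(b, g) = (√6*6)*g + b = (6*√6)*g + b = 6*g*√6 + b = b + 6*g*√6)
(-31 - 1*(-37))*O(1*12, L(3)) = (-31 - 1*(-37))*(1*12 + 6*(-1 + 3)*√6) = (-31 + 37)*(12 + 6*2*√6) = 6*(12 + 12*√6) = 72 + 72*√6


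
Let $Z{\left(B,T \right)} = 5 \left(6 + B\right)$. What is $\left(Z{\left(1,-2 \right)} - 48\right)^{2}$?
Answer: $169$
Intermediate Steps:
$Z{\left(B,T \right)} = 30 + 5 B$
$\left(Z{\left(1,-2 \right)} - 48\right)^{2} = \left(\left(30 + 5 \cdot 1\right) - 48\right)^{2} = \left(\left(30 + 5\right) - 48\right)^{2} = \left(35 - 48\right)^{2} = \left(-13\right)^{2} = 169$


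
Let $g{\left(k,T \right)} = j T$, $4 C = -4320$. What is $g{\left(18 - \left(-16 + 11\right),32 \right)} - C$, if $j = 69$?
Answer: $3288$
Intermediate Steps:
$C = -1080$ ($C = \frac{1}{4} \left(-4320\right) = -1080$)
$g{\left(k,T \right)} = 69 T$
$g{\left(18 - \left(-16 + 11\right),32 \right)} - C = 69 \cdot 32 - -1080 = 2208 + 1080 = 3288$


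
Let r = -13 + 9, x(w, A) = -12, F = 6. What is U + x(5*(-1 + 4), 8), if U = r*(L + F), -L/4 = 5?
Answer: 44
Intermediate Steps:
L = -20 (L = -4*5 = -20)
r = -4
U = 56 (U = -4*(-20 + 6) = -4*(-14) = 56)
U + x(5*(-1 + 4), 8) = 56 - 12 = 44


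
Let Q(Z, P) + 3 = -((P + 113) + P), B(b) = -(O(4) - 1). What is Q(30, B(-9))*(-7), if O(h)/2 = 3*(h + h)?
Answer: 154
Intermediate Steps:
O(h) = 12*h (O(h) = 2*(3*(h + h)) = 2*(3*(2*h)) = 2*(6*h) = 12*h)
B(b) = -47 (B(b) = -(12*4 - 1) = -(48 - 1) = -1*47 = -47)
Q(Z, P) = -116 - 2*P (Q(Z, P) = -3 - ((P + 113) + P) = -3 - ((113 + P) + P) = -3 - (113 + 2*P) = -3 + (-113 - 2*P) = -116 - 2*P)
Q(30, B(-9))*(-7) = (-116 - 2*(-47))*(-7) = (-116 + 94)*(-7) = -22*(-7) = 154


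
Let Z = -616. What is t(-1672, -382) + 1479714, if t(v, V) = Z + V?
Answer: 1478716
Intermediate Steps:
t(v, V) = -616 + V
t(-1672, -382) + 1479714 = (-616 - 382) + 1479714 = -998 + 1479714 = 1478716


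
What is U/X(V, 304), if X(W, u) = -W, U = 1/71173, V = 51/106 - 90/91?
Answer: 9646/348676527 ≈ 2.7665e-5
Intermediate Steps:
V = -4899/9646 (V = 51*(1/106) - 90*1/91 = 51/106 - 90/91 = -4899/9646 ≈ -0.50788)
U = 1/71173 ≈ 1.4050e-5
U/X(V, 304) = 1/(71173*((-1*(-4899/9646)))) = 1/(71173*(4899/9646)) = (1/71173)*(9646/4899) = 9646/348676527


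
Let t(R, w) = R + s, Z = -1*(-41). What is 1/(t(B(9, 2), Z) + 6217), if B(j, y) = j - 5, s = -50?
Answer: 1/6171 ≈ 0.00016205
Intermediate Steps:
Z = 41
B(j, y) = -5 + j
t(R, w) = -50 + R (t(R, w) = R - 50 = -50 + R)
1/(t(B(9, 2), Z) + 6217) = 1/((-50 + (-5 + 9)) + 6217) = 1/((-50 + 4) + 6217) = 1/(-46 + 6217) = 1/6171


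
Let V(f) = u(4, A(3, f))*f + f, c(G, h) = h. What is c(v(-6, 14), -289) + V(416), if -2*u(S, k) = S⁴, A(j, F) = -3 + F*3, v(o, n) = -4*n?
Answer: -53121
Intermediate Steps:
A(j, F) = -3 + 3*F
u(S, k) = -S⁴/2
V(f) = -127*f (V(f) = (-½*4⁴)*f + f = (-½*256)*f + f = -128*f + f = -127*f)
c(v(-6, 14), -289) + V(416) = -289 - 127*416 = -289 - 52832 = -53121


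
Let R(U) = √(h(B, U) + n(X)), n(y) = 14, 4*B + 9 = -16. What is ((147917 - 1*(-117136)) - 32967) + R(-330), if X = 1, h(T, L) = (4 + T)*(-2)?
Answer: 232086 + √74/2 ≈ 2.3209e+5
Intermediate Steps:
B = -25/4 (B = -9/4 + (¼)*(-16) = -9/4 - 4 = -25/4 ≈ -6.2500)
h(T, L) = -8 - 2*T
R(U) = √74/2 (R(U) = √((-8 - 2*(-25/4)) + 14) = √((-8 + 25/2) + 14) = √(9/2 + 14) = √(37/2) = √74/2)
((147917 - 1*(-117136)) - 32967) + R(-330) = ((147917 - 1*(-117136)) - 32967) + √74/2 = ((147917 + 117136) - 32967) + √74/2 = (265053 - 32967) + √74/2 = 232086 + √74/2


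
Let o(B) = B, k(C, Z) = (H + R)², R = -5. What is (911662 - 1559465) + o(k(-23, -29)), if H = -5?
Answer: -647703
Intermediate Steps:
k(C, Z) = 100 (k(C, Z) = (-5 - 5)² = (-10)² = 100)
(911662 - 1559465) + o(k(-23, -29)) = (911662 - 1559465) + 100 = -647803 + 100 = -647703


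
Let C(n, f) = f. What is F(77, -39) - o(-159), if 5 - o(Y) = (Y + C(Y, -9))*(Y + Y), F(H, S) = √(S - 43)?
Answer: 53419 + I*√82 ≈ 53419.0 + 9.0554*I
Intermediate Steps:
F(H, S) = √(-43 + S)
o(Y) = 5 - 2*Y*(-9 + Y) (o(Y) = 5 - (Y - 9)*(Y + Y) = 5 - (-9 + Y)*2*Y = 5 - 2*Y*(-9 + Y))
F(77, -39) - o(-159) = √(-43 - 39) - (5 - 2*(-159)² + 18*(-159)) = √(-82) - (5 - 2*25281 - 2862) = I*√82 - (5 - 50562 - 2862) = I*√82 - 1*(-53419) = I*√82 + 53419 = 53419 + I*√82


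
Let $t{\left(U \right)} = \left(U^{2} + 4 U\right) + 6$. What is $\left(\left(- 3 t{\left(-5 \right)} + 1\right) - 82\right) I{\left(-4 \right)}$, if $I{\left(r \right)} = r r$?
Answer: $-1824$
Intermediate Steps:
$I{\left(r \right)} = r^{2}$
$t{\left(U \right)} = 6 + U^{2} + 4 U$
$\left(\left(- 3 t{\left(-5 \right)} + 1\right) - 82\right) I{\left(-4 \right)} = \left(\left(- 3 \left(6 + \left(-5\right)^{2} + 4 \left(-5\right)\right) + 1\right) - 82\right) \left(-4\right)^{2} = \left(\left(- 3 \left(6 + 25 - 20\right) + 1\right) - 82\right) 16 = \left(\left(\left(-3\right) 11 + 1\right) - 82\right) 16 = \left(\left(-33 + 1\right) - 82\right) 16 = \left(-32 - 82\right) 16 = \left(-114\right) 16 = -1824$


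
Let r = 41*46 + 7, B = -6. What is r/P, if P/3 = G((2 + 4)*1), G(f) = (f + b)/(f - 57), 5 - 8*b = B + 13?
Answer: -128724/23 ≈ -5596.7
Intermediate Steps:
b = -1/4 (b = 5/8 - (-6 + 13)/8 = 5/8 - 1/8*7 = 5/8 - 7/8 = -1/4 ≈ -0.25000)
r = 1893 (r = 1886 + 7 = 1893)
G(f) = (-1/4 + f)/(-57 + f) (G(f) = (f - 1/4)/(f - 57) = (-1/4 + f)/(-57 + f))
P = -23/68 (P = 3*((-1/4 + (2 + 4)*1)/(-57 + (2 + 4)*1)) = 3*((-1/4 + 6*1)/(-57 + 6*1)) = 3*((-1/4 + 6)/(-57 + 6)) = 3*((23/4)/(-51)) = 3*(-1/51*23/4) = 3*(-23/204) = -23/68 ≈ -0.33824)
r/P = 1893/(-23/68) = 1893*(-68/23) = -128724/23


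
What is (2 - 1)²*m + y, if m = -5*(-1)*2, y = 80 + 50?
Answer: 140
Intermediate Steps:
y = 130
m = 10 (m = 5*2 = 10)
(2 - 1)²*m + y = (2 - 1)²*10 + 130 = 1²*10 + 130 = 1*10 + 130 = 10 + 130 = 140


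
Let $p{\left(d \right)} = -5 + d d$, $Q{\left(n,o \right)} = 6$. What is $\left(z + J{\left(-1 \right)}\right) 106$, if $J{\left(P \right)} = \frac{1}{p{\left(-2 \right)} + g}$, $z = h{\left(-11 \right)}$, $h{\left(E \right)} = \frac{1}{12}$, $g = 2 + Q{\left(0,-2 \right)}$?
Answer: $\frac{1007}{42} \approx 23.976$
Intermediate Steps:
$g = 8$ ($g = 2 + 6 = 8$)
$p{\left(d \right)} = -5 + d^{2}$
$h{\left(E \right)} = \frac{1}{12}$
$z = \frac{1}{12} \approx 0.083333$
$J{\left(P \right)} = \frac{1}{7}$ ($J{\left(P \right)} = \frac{1}{\left(-5 + \left(-2\right)^{2}\right) + 8} = \frac{1}{\left(-5 + 4\right) + 8} = \frac{1}{-1 + 8} = \frac{1}{7}$)
$\left(z + J{\left(-1 \right)}\right) 106 = \left(\frac{1}{12} + \frac{1}{7}\right) 106 = \frac{19}{84} \cdot 106 = \frac{1007}{42}$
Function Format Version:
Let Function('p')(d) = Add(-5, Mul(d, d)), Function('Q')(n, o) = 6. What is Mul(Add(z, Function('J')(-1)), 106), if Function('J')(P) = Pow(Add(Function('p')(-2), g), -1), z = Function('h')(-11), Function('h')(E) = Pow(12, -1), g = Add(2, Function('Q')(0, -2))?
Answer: Rational(1007, 42) ≈ 23.976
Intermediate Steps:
g = 8 (g = Add(2, 6) = 8)
Function('p')(d) = Add(-5, Pow(d, 2))
Function('h')(E) = Rational(1, 12)
z = Rational(1, 12) ≈ 0.083333
Function('J')(P) = Rational(1, 7) (Function('J')(P) = Pow(Add(Add(-5, Pow(-2, 2)), 8), -1) = Pow(Add(Add(-5, 4), 8), -1) = Pow(Add(-1, 8), -1) = Pow(7, -1) = Rational(1, 7))
Mul(Add(z, Function('J')(-1)), 106) = Mul(Add(Rational(1, 12), Rational(1, 7)), 106) = Mul(Rational(19, 84), 106) = Rational(1007, 42)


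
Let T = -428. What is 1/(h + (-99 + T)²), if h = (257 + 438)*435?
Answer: 1/580054 ≈ 1.7240e-6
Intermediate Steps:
h = 302325 (h = 695*435 = 302325)
1/(h + (-99 + T)²) = 1/(302325 + (-99 - 428)²) = 1/(302325 + (-527)²) = 1/(302325 + 277729) = 1/580054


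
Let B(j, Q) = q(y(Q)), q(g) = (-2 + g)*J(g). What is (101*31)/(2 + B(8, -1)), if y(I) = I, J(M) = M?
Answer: 3131/5 ≈ 626.20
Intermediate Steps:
q(g) = g*(-2 + g) (q(g) = (-2 + g)*g = g*(-2 + g))
B(j, Q) = Q*(-2 + Q)
(101*31)/(2 + B(8, -1)) = (101*31)/(2 - (-2 - 1)) = 3131/(2 - 1*(-3)) = 3131/(2 + 3) = 3131/5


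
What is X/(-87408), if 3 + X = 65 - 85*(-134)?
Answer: -2863/21852 ≈ -0.13102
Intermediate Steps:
X = 11452 (X = -3 + (65 - 85*(-134)) = -3 + (65 + 11390) = -3 + 11455 = 11452)
X/(-87408) = 11452/(-87408) = 11452*(-1/87408) = -2863/21852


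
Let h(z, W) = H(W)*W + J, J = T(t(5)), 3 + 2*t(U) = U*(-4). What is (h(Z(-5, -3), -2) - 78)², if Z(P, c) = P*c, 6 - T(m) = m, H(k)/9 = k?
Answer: 2401/4 ≈ 600.25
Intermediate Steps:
t(U) = -3/2 - 2*U (t(U) = -3/2 + (U*(-4))/2 = -3/2 + (-4*U)/2 = -3/2 - 2*U)
H(k) = 9*k
T(m) = 6 - m
J = 35/2 (J = 6 - (-3/2 - 2*5) = 6 - (-3/2 - 10) = 6 - 1*(-23/2) = 6 + 23/2 = 35/2 ≈ 17.500)
h(z, W) = 35/2 + 9*W² (h(z, W) = (9*W)*W + 35/2 = 9*W² + 35/2 = 35/2 + 9*W²)
(h(Z(-5, -3), -2) - 78)² = ((35/2 + 9*(-2)²) - 78)² = ((35/2 + 9*4) - 78)² = ((35/2 + 36) - 78)² = (107/2 - 78)² = (-49/2)² = 2401/4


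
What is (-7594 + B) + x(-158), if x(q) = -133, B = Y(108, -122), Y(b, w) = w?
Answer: -7849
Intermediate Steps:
B = -122
(-7594 + B) + x(-158) = (-7594 - 122) - 133 = -7716 - 133 = -7849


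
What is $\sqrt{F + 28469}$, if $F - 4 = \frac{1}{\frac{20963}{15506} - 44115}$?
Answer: $\frac{\sqrt{13322285466534327801355}}{684026227} \approx 168.74$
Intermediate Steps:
$F = \frac{2736089402}{684026227}$ ($F = 4 + \frac{1}{\frac{20963}{15506} - 44115} = 4 + \frac{1}{- \frac{684026227}{15506}} = 4 - \frac{15506}{684026227} = \frac{2736089402}{684026227} \approx 4.0$)
$\sqrt{F + 28469} = \sqrt{\frac{2736089402}{684026227} + 28469} = \sqrt{\frac{19476278745865}{684026227}} = \frac{\sqrt{13322285466534327801355}}{684026227}$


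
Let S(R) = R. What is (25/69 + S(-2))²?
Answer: 12769/4761 ≈ 2.6820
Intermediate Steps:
(25/69 + S(-2))² = (25/69 - 2)² = (-113/69)² = 12769/4761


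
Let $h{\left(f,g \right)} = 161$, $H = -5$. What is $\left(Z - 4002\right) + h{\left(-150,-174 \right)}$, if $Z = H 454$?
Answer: $-6111$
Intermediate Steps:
$Z = -2270$ ($Z = \left(-5\right) 454 = -2270$)
$\left(Z - 4002\right) + h{\left(-150,-174 \right)} = \left(-2270 - 4002\right) + 161 = -6272 + 161 = -6111$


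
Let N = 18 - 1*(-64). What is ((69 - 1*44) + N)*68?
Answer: 7276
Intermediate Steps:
N = 82 (N = 18 + 64 = 82)
((69 - 1*44) + N)*68 = ((69 - 1*44) + 82)*68 = ((69 - 44) + 82)*68 = (25 + 82)*68 = 107*68 = 7276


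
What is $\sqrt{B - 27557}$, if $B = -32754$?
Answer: $i \sqrt{60311} \approx 245.58 i$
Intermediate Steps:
$\sqrt{B - 27557} = \sqrt{-32754 - 27557} = \sqrt{-60311} = i \sqrt{60311}$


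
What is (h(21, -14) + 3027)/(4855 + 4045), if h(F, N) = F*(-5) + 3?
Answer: 117/356 ≈ 0.32865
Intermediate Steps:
h(F, N) = 3 - 5*F (h(F, N) = -5*F + 3 = 3 - 5*F)
(h(21, -14) + 3027)/(4855 + 4045) = ((3 - 5*21) + 3027)/(4855 + 4045) = ((3 - 105) + 3027)/8900 = (-102 + 3027)*(1/8900) = 2925*(1/8900) = 117/356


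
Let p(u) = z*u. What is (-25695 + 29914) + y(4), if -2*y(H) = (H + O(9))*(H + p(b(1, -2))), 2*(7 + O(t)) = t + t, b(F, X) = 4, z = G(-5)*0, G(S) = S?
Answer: 4207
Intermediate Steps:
z = 0 (z = -5*0 = 0)
O(t) = -7 + t (O(t) = -7 + (t + t)/2 = -7 + (2*t)/2 = -7 + t)
p(u) = 0 (p(u) = 0*u = 0)
y(H) = -H*(2 + H)/2 (y(H) = -(H + (-7 + 9))*(H + 0)/2 = -(H + 2)*H/2 = -(2 + H)*H/2 = -H*(2 + H)/2)
(-25695 + 29914) + y(4) = (-25695 + 29914) + (1/2)*4*(-2 - 1*4) = 4219 + (1/2)*4*(-2 - 4) = 4219 + (1/2)*4*(-6) = 4219 - 12 = 4207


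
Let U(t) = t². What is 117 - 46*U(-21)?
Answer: -20169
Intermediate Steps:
117 - 46*U(-21) = 117 - 46*(-21)² = 117 - 46*441 = 117 - 20286 = -20169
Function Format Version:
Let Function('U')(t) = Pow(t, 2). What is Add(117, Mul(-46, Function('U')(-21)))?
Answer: -20169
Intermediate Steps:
Add(117, Mul(-46, Function('U')(-21))) = Add(117, Mul(-46, Pow(-21, 2))) = Add(117, Mul(-46, 441)) = Add(117, -20286) = -20169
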